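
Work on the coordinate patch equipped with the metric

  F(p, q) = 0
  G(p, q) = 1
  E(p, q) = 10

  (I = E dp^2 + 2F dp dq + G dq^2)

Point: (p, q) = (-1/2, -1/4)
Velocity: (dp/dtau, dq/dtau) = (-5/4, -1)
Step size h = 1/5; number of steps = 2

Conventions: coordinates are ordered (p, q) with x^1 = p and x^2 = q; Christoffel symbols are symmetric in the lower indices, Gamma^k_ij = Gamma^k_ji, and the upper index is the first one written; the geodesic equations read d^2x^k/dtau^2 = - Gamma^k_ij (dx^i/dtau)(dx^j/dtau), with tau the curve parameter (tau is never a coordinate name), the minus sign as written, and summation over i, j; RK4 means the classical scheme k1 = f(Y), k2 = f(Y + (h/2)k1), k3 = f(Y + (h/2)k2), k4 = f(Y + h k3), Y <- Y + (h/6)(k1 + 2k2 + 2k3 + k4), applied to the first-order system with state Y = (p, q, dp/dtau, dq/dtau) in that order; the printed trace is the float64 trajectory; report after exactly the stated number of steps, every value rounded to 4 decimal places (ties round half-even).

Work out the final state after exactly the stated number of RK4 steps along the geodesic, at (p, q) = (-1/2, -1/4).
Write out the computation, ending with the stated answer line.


f(Y) = (dp/dtau, dq/dtau, -Gamma^p_ij Y'^i Y'^j, -Gamma^q_ij Y'^i Y'^j) with the Gammas evaluated at the stage position; h = 0.200000; intermediate values shown to 6 dp
step 0: p = -0.5000, q = -0.2500, dp/dtau = -1.2500, dq/dtau = -1.0000
step 1:
  k1: at (p, q) = (-0.500000, -0.250000), (dp/dtau, dq/dtau) = (-1.250000, -1.000000); Gamma_ppp = 0.000000, Gamma_ppq = 0.000000, Gamma_pqq = 0.000000, Gamma_qpp = 0.000000, Gamma_qpq = 0.000000, Gamma_qqq = 0.000000; k1 = (-1.250000, -1.000000, 0.000000, 0.000000)
  k2: at (p, q) = (-0.625000, -0.350000), (dp/dtau, dq/dtau) = (-1.250000, -1.000000); Gamma_ppp = 0.000000, Gamma_ppq = 0.000000, Gamma_pqq = 0.000000, Gamma_qpp = 0.000000, Gamma_qpq = 0.000000, Gamma_qqq = 0.000000; k2 = (-1.250000, -1.000000, 0.000000, 0.000000)
  k3: at (p, q) = (-0.625000, -0.350000), (dp/dtau, dq/dtau) = (-1.250000, -1.000000); Gamma_ppp = 0.000000, Gamma_ppq = 0.000000, Gamma_pqq = 0.000000, Gamma_qpp = 0.000000, Gamma_qpq = 0.000000, Gamma_qqq = 0.000000; k3 = (-1.250000, -1.000000, 0.000000, 0.000000)
  k4: at (p, q) = (-0.750000, -0.450000), (dp/dtau, dq/dtau) = (-1.250000, -1.000000); Gamma_ppp = 0.000000, Gamma_ppq = 0.000000, Gamma_pqq = 0.000000, Gamma_qpp = 0.000000, Gamma_qpq = 0.000000, Gamma_qqq = 0.000000; k4 = (-1.250000, -1.000000, 0.000000, 0.000000)
  Y <- Y + (h/6)(k1 + 2k2 + 2k3 + k4): p = -0.7500, q = -0.4500, dp/dtau = -1.2500, dq/dtau = -1.0000
step 2:
  k1: at (p, q) = (-0.750000, -0.450000), (dp/dtau, dq/dtau) = (-1.250000, -1.000000); Gamma_ppp = 0.000000, Gamma_ppq = 0.000000, Gamma_pqq = 0.000000, Gamma_qpp = 0.000000, Gamma_qpq = 0.000000, Gamma_qqq = 0.000000; k1 = (-1.250000, -1.000000, 0.000000, 0.000000)
  k2: at (p, q) = (-0.875000, -0.550000), (dp/dtau, dq/dtau) = (-1.250000, -1.000000); Gamma_ppp = 0.000000, Gamma_ppq = 0.000000, Gamma_pqq = 0.000000, Gamma_qpp = 0.000000, Gamma_qpq = 0.000000, Gamma_qqq = 0.000000; k2 = (-1.250000, -1.000000, 0.000000, 0.000000)
  k3: at (p, q) = (-0.875000, -0.550000), (dp/dtau, dq/dtau) = (-1.250000, -1.000000); Gamma_ppp = 0.000000, Gamma_ppq = 0.000000, Gamma_pqq = 0.000000, Gamma_qpp = 0.000000, Gamma_qpq = 0.000000, Gamma_qqq = 0.000000; k3 = (-1.250000, -1.000000, 0.000000, 0.000000)
  k4: at (p, q) = (-1.000000, -0.650000), (dp/dtau, dq/dtau) = (-1.250000, -1.000000); Gamma_ppp = 0.000000, Gamma_ppq = 0.000000, Gamma_pqq = 0.000000, Gamma_qpp = 0.000000, Gamma_qpq = 0.000000, Gamma_qqq = 0.000000; k4 = (-1.250000, -1.000000, 0.000000, 0.000000)
  Y <- Y + (h/6)(k1 + 2k2 + 2k3 + k4): p = -1.0000, q = -0.6500, dp/dtau = -1.2500, dq/dtau = -1.0000

Answer: p = -1.0000, q = -0.6500, dp/dtau = -1.2500, dq/dtau = -1.0000


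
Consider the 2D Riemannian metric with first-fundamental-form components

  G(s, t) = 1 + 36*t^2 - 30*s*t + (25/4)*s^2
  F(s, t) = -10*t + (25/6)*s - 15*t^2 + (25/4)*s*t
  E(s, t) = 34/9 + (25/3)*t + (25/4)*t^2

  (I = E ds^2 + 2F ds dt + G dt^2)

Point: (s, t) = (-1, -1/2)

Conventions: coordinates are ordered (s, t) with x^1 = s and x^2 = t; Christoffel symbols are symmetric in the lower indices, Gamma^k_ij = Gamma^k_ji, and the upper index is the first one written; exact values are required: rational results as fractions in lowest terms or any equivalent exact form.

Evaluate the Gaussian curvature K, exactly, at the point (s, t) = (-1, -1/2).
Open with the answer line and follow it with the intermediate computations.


Answer: K = -5184/1681

E = 169/144, F = 5/24, G = 5/4, EG - F^2 = 205/144 at the point
E_s = 0, E_t = 25/12, F_s = 25/24, F_t = -5/4, G_s = 5/2, G_t = -6
E_tt = 25/2, F_st = 25/4, G_ss = 25/2
K follows from Brioschi's formula, (det M1 - det M2)/(EG - F^2)^2.
M1 = [[-E_tt/2 + F_st - G_ss/2, E_s/2, F_s - E_t/2], [F_t - G_s/2, E, F], [G_t/2, F, G]] = [[-25/4, 0, 0], [-5/2, 169/144, 5/24], [-3, 5/24, 5/4]]; det M1 = -5125/576
M2 = [[0, E_t/2, G_s/2], [E_t/2, E, F], [G_s/2, F, G]] = [[0, 25/24, 5/4], [25/24, 169/144, 5/24], [5/4, 5/24, 5/4]]; det M2 = -1525/576
det M1 - det M2 = -25/4; K = -25/4 / (205/144)^2 = -5184/1681


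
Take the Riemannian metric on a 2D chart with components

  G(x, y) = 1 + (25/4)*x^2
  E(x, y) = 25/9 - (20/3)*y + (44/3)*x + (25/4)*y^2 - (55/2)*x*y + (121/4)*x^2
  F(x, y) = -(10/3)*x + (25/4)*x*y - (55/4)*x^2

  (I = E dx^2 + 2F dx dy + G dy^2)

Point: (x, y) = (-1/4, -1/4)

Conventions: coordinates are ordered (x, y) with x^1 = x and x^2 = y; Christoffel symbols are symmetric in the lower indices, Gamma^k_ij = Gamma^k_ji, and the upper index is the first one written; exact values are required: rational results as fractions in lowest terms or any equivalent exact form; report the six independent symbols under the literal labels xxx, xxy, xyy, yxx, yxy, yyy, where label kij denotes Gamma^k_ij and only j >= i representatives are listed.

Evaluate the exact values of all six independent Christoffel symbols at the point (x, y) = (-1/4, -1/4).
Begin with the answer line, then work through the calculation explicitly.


Answer: Gamma_xxx = 1848/997, Gamma_xxy = -840/997, Gamma_xyy = 0, Gamma_yxx = 1980/997, Gamma_yxy = -900/997, Gamma_yyy = 0

E = 193/144, F = 35/96, G = 89/64 at the point
E_x = 77/12, E_y = -35/12, F_x = 95/48, F_y = -25/16, G_x = -25/8, G_y = 0
EG - F^2 = 997/576;  g^inv = (576/997) * [[89/64, -35/96], [-35/96, 193/144]]
first-kind symbols [ij,l] = (1/2)(d_i g_jl + d_j g_il - d_l g_ij): [xx,x] = E_x/2 = 77/24, [xx,y] = F_x - E_y/2 = 55/16, [xy,x] = E_y/2 = -35/24, [xy,y] = G_x/2 = -25/16, [yy,x] = F_y - G_x/2 = 0, [yy,y] = G_y/2 = 0
Gamma^x_ij = (G*[ij,x] - F*[ij,y])/(EG - F^2), Gamma^y_ij = (E*[ij,y] - F*[ij,x])/(EG - F^2)


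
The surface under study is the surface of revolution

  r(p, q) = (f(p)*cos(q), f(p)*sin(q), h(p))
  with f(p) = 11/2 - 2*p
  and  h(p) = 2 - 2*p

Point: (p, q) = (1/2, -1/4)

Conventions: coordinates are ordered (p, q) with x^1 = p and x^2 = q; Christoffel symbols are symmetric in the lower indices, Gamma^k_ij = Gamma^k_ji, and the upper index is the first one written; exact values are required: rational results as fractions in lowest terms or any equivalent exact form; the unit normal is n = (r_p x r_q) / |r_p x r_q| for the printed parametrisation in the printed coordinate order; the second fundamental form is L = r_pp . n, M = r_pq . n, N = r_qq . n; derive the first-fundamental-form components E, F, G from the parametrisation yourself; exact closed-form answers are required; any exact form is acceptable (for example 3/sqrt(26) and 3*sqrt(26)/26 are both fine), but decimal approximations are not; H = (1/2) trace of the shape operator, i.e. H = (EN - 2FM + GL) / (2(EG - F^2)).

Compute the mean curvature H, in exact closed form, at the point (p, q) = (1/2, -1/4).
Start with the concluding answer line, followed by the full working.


Answer: H = -sqrt(2)/18

f = 9/2, f' = -2, f'' = 0, h' = -2, h'' = 0
E = 8, F = 0, G = 81/4; answer radicand W^2 = 8
unnormalised second-form numerators: l = 0, m = 0, n = -9; L = l/sqrt(8), and similarly M = m/sqrt(W^2), N = n/sqrt(W^2)
H = (E*n - 2*F*m + G*l) / (2*(EG - F^2)*sqrt(W^2)); E*n - 2*F*m + G*l = -72, EG - F^2 = 162, so H = (-2/9)/sqrt(8)


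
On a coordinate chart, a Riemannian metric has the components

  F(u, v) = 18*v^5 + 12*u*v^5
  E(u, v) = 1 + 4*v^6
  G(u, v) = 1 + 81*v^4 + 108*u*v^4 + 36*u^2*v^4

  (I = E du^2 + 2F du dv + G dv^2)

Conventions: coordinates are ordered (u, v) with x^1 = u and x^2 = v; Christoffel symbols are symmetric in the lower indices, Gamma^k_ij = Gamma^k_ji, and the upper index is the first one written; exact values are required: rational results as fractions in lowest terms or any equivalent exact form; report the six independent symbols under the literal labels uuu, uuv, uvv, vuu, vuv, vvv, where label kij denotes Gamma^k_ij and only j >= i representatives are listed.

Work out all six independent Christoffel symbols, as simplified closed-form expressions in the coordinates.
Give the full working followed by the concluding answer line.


E = 1 + 4*v^6; F = 18*v^5 + 12*u*v^5; G = 1 + 81*v^4 + 108*u*v^4 + 36*u^2*v^4
Gamma^k_ij = (1/2) g^{kl} (d_i g_jl + d_j g_il - d_l g_ij), with g^inv = (1/(EG-F^2)) [[G, -F], [-F, E]]
first partials: E_u = 0, E_v = 24*v^5, F_u = 12*v^5, F_v = 90*v^4 + 60*u*v^4, G_u = 108*v^4 + 72*u*v^4, G_v = 324*v^3 + 432*u*v^3 + 144*u^2*v^3
D = EG - F^2 = 1 + 81*v^4 + 108*u*v^4 + 4*v^6 + 36*u^2*v^4
expanded: Gamma^u_uu = (G E_u - 2F F_u + F E_v)/(2D), Gamma^u_uv = (G E_v - F G_u)/(2D), Gamma^u_vv = (2G F_v - G G_u - F G_v)/(2D), Gamma^v_uu = (2E F_u - E E_v - F E_u)/(2D), Gamma^v_uv = (E G_u - F E_v)/(2D), Gamma^v_vv = (E G_v - 2F F_v + F G_u)/(2D); substitute and cancel common factors

Answer: Gamma_uuu = 0, Gamma_uuv = 12*v^5/(36*u^2*v^4 + 108*u*v^4 + 4*v^6 + 81*v^4 + 1), Gamma_uvv = (24*u*v^4 + 36*v^4)/(36*u^2*v^4 + 108*u*v^4 + 4*v^6 + 81*v^4 + 1), Gamma_vuu = 0, Gamma_vuv = (36*u*v^4 + 54*v^4)/(36*u^2*v^4 + 108*u*v^4 + 4*v^6 + 81*v^4 + 1), Gamma_vvv = (72*u^2*v^3 + 216*u*v^3 + 162*v^3)/(36*u^2*v^4 + 108*u*v^4 + 4*v^6 + 81*v^4 + 1)


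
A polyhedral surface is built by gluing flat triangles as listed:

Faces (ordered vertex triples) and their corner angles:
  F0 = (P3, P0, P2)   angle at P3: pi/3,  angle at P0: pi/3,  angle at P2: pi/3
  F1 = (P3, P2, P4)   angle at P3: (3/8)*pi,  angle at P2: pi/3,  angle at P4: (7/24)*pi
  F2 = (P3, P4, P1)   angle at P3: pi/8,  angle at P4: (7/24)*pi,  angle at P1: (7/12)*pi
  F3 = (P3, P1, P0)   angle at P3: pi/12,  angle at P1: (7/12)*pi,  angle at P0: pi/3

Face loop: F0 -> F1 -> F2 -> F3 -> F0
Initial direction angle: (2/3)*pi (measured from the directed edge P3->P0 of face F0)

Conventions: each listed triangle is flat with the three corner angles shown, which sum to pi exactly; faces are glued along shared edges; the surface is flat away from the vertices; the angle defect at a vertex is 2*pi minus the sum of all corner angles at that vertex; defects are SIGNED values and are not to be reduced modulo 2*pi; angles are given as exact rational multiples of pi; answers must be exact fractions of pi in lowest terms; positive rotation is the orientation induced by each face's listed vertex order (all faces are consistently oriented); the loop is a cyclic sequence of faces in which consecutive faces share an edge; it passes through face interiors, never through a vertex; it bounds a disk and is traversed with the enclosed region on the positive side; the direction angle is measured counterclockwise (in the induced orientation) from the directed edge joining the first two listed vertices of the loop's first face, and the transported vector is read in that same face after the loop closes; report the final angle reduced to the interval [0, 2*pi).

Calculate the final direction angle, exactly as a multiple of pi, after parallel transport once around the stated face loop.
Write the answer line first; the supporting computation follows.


Answer: final direction angle = (7/4)*pi

enclosed vertex P3: corner angles sum to (11/12)*pi, defect = 2*pi - (11/12)*pi = (13/12)*pi
by Gauss-Bonnet the loop rotates the vector by the enclosed defect sum (positive orientation, mod 2*pi)
final angle = (2/3)*pi + (13/12)*pi = (7/4)*pi (mod 2*pi)


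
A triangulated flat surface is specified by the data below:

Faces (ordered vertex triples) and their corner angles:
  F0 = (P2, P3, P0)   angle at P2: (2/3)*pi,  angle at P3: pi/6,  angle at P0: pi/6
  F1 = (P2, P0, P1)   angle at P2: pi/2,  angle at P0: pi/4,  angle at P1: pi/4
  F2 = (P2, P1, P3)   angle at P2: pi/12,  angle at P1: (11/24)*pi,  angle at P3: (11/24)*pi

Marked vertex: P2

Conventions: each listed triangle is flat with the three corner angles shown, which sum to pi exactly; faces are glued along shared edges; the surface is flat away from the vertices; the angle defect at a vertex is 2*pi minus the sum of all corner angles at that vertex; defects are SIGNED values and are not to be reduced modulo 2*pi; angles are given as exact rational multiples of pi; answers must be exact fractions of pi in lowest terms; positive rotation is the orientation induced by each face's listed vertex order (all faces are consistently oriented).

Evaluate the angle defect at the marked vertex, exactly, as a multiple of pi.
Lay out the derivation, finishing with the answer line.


Sum of corner angles at P2: (5/4)*pi
defect = 2*pi - (5/4)*pi

Answer: defect(P2) = (3/4)*pi


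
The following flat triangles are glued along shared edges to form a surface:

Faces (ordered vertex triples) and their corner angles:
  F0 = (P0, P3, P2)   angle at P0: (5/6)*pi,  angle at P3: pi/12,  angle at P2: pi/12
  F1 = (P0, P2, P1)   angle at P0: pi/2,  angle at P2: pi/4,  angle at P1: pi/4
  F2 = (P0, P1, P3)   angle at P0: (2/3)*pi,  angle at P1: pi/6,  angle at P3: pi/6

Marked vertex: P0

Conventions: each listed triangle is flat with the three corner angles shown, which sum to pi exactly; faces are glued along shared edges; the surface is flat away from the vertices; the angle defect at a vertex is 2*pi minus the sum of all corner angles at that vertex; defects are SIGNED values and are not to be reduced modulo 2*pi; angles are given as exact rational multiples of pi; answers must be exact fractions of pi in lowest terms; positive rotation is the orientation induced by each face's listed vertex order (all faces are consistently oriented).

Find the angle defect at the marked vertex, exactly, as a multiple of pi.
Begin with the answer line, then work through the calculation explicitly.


Answer: defect(P0) = 0

Sum of corner angles at P0: 2*pi
defect = 2*pi - 2*pi


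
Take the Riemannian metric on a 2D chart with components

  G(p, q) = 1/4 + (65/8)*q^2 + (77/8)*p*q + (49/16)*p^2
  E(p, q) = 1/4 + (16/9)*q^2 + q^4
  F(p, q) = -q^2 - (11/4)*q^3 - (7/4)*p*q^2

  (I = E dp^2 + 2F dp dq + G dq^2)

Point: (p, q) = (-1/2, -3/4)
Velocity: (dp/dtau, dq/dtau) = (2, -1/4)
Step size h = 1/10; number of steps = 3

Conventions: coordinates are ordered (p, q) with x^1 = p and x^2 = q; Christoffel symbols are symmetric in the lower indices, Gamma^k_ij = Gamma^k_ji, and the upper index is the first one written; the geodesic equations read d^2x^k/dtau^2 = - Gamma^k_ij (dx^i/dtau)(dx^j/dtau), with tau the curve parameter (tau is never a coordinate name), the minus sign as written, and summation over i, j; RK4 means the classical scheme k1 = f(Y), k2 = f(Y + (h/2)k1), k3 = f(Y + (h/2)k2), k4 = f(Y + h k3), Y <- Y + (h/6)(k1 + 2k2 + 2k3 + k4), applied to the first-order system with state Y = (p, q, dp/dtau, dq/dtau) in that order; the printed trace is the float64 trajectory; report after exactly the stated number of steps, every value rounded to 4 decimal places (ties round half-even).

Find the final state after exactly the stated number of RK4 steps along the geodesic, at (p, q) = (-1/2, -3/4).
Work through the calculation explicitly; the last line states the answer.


f(Y) = (dp/dtau, dq/dtau, -Gamma^p_ij Y'^i Y'^j, -Gamma^q_ij Y'^i Y'^j) with the Gammas evaluated at the stage position; h = 0.100000; intermediate values shown to 6 dp
step 0: p = -0.5000, q = -0.7500, dp/dtau = 2.0000, dq/dtau = -0.2500
step 1:
  k1: at (p, q) = (-0.500000, -0.750000), (dp/dtau, dq/dtau) = (2.000000, -0.250000); Gamma_ppp = -0.098357, Gamma_ppq = -1.090849, Gamma_pqq = 1.179301, Gamma_qpp = 0.141366, Gamma_qpq = -0.429759, Gamma_qqq = -1.064157; k1 = (2.000000, -0.250000, -0.771129, -0.928712)
  k2: at (p, q) = (-0.400000, -0.762500), (dp/dtau, dq/dtau) = (1.961444, -0.296436); Gamma_ppp = -0.102118, Gamma_ppq = -1.095009, Gamma_pqq = 1.049412, Gamma_qpp = 0.158511, Gamma_qpq = -0.446519, Gamma_qqq = -1.097279; k2 = (1.961444, -0.296436, -0.972710, -1.032661)
  k3: at (p, q) = (-0.401928, -0.764822), (dp/dtau, dq/dtau) = (1.951365, -0.301633); Gamma_ppp = -0.102542, Gamma_ppq = -1.093747, Gamma_pqq = 1.038534, Gamma_qpp = 0.158363, Gamma_qpq = -0.444139, Gamma_qqq = -1.093392; k3 = (1.951365, -0.301633, -0.991578, -1.026375)
  k4: at (p, q) = (-0.304864, -0.780163), (dp/dtau, dq/dtau) = (1.900842, -0.352637); Gamma_ppp = -0.106655, Gamma_ppq = -1.096873, Gamma_pqq = 0.906447, Gamma_qpp = 0.177689, Gamma_qpq = -0.459157, Gamma_qqq = -1.123963; k4 = (1.900842, -0.352637, -1.197839, -1.117812)
  Y <- Y + (h/6)(k1 + 2k2 + 2k3 + k4): p = -0.3046, q = -0.7800, dp/dtau = 1.9017, dq/dtau = -0.3527
step 2:
  k1: at (p, q) = (-0.304559, -0.779980), (dp/dtau, dq/dtau) = (1.901708, -0.352743); Gamma_ppp = -0.106621, Gamma_ppq = -1.096993, Gamma_pqq = 0.907123, Gamma_qpp = 0.177737, Gamma_qpq = -0.459402, Gamma_qqq = -1.124369; k1 = (1.901708, -0.352743, -1.199035, -1.119228)
  k2: at (p, q) = (-0.209474, -0.797617), (dp/dtau, dq/dtau) = (1.841756, -0.408705); Gamma_ppp = -0.110947, Gamma_ppq = -1.099376, Gamma_pqq = 0.776432, Gamma_qpp = 0.199626, Gamma_qpq = -0.473211, Gamma_qqq = -1.153281; k2 = (1.841756, -0.408705, -1.408431, -1.196904)
  k3: at (p, q) = (-0.212471, -0.800415), (dp/dtau, dq/dtau) = (1.831286, -0.412588); Gamma_ppp = -0.111518, Gamma_ppq = -1.097678, Gamma_pqq = 0.766580, Gamma_qpp = 0.199124, Gamma_qpq = -0.469747, Gamma_qqq = -1.147690; k3 = (1.831286, -0.412588, -1.415246, -1.182265)
  k4: at (p, q) = (-0.121430, -0.821238), (dp/dtau, dq/dtau) = (1.760183, -0.470970); Gamma_ppp = -0.116271, Gamma_ppq = -1.098455, Gamma_pqq = 0.638561, Gamma_qpp = 0.223142, Gamma_qpq = -0.480253, Gamma_qqq = -1.171596; k4 = (1.760183, -0.470970, -1.602627, -1.227727)
  Y <- Y + (h/6)(k1 + 2k2 + 2k3 + k4): p = -0.1211, q = -0.8211, dp/dtau = 1.7609, dq/dtau = -0.4712
step 3:
  k1: at (p, q) = (-0.121093, -0.821085), (dp/dtau, dq/dtau) = (1.760891, -0.471165); Gamma_ppp = -0.116238, Gamma_ppq = -1.098572, Gamma_pqq = 0.638944, Gamma_qpp = 0.223222, Gamma_qpq = -0.480513, Gamma_qqq = -1.172022; k1 = (1.760891, -0.471165, -1.604324, -1.229302)
  k2: at (p, q) = (-0.033048, -0.844643), (dp/dtau, dq/dtau) = (1.680674, -0.532630); Gamma_ppp = -0.121318, Gamma_ppq = -1.097990, Gamma_pqq = 0.515804, Gamma_qpp = 0.249703, Gamma_qpq = -0.488178, Gamma_qqq = -1.191696; k2 = (1.680674, -0.532630, -1.769439, -1.241262)
  k3: at (p, q) = (-0.037059, -0.847716), (dp/dtau, dq/dtau) = (1.672419, -0.533228); Gamma_ppp = -0.122051, Gamma_ppq = -1.095971, Gamma_pqq = 0.508019, Gamma_qpp = 0.248661, Gamma_qpq = -0.483723, Gamma_qqq = -1.184558; k3 = (1.672419, -0.533228, -1.757802, -1.221442)
  k4: at (p, q) = (0.046149, -0.874407), (dp/dtau, dq/dtau) = (1.585110, -0.593309); Gamma_ppp = -0.127695, Gamma_ppq = -1.093450, Gamma_pqq = 0.392364, Gamma_qpp = 0.276766, Gamma_qpq = -0.486803, Gamma_qqq = -1.197227; k4 = (1.585110, -0.593309, -1.873969, -1.189590)
  Y <- Y + (h/6)(k1 + 2k2 + 2k3 + k4): p = 0.0464, q = -0.8744, dp/dtau = 1.5853, dq/dtau = -0.5936

Answer: p = 0.0464, q = -0.8744, dp/dtau = 1.5853, dq/dtau = -0.5936


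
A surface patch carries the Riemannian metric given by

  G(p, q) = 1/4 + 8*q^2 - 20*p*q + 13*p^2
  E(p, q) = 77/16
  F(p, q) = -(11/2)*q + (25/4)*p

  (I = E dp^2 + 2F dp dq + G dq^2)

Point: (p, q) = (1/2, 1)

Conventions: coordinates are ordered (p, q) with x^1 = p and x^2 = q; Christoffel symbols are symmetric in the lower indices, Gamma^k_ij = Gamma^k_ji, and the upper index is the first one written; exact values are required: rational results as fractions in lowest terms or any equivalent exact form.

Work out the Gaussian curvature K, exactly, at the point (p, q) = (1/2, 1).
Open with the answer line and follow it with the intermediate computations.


Answer: K = -90560/10201

E = 77/16, F = -19/8, G = 3/2, EG - F^2 = 101/64 at the point
E_p = 0, E_q = 0, F_p = 25/4, F_q = -11/2, G_p = -7, G_q = 6
E_qq = 0, F_pq = 0, G_pp = 26
By Brioschi, K is (det M1 - det M2) divided by (EG - F^2) squared.
M1 = [[-E_qq/2 + F_pq - G_pp/2, E_p/2, F_p - E_q/2], [F_q - G_p/2, E, F], [G_q/2, F, G]] = [[-13, 0, 25/4], [-2, 77/16, -19/8], [3, -19/8, 3/2]]; det M1 = -1297/16
M2 = [[0, E_q/2, G_p/2], [E_q/2, E, F], [G_p/2, F, G]] = [[0, 0, -7/2], [0, 77/16, -19/8], [-7/2, -19/8, 3/2]]; det M2 = -3773/64
det M1 - det M2 = -1415/64; K = -1415/64 / (101/64)^2 = -90560/10201


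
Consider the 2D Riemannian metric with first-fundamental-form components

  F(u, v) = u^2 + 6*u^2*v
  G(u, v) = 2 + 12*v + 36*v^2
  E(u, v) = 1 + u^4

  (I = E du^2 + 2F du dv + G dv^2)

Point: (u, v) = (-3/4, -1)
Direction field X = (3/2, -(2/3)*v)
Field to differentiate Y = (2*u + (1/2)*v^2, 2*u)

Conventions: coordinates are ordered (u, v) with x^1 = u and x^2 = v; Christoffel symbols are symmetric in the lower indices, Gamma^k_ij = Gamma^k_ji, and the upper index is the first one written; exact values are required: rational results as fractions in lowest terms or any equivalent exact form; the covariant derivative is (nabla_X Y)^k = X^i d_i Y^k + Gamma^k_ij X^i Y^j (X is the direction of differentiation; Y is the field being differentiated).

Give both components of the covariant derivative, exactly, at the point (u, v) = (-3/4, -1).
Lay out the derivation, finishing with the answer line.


E = 337/256, F = -45/16, G = 26 at the point
E_u = -27/16, E_v = 0, F_u = 15/2, F_v = 27/8, G_u = 0, G_v = -60
EG - F^2 = 6737/256;  g^inv = (256/6737) * [[26, 45/16], [45/16, 337/256]]
first-kind symbols [ij,l] = (1/2)(d_i g_jl + d_j g_il - d_l g_ij): [uu,u] = E_u/2 = -27/32, [uu,v] = F_u - E_v/2 = 15/2, [uv,u] = E_v/2 = 0, [uv,v] = G_u/2 = 0, [vv,u] = F_v - G_u/2 = 27/8, [vv,v] = G_v/2 = -30
Gamma^u_ij = (G*[ij,u] - F*[ij,v])/(EG - F^2), Gamma^v_ij = (E*[ij,v] - F*[ij,u])/(EG - F^2)
Gamma_uuu = -216/6737, Gamma_uuv = 0, Gamma_uvv = 864/6737, Gamma_vuu = 1920/6737, Gamma_vuv = 0, Gamma_vvv = -7680/6737
X = (3/2, 2/3), Y = (-1, -3/2) at the point

Answer: (nabla_X Y)^u = 45539/20211, (nabla_X Y)^v = 25011/6737


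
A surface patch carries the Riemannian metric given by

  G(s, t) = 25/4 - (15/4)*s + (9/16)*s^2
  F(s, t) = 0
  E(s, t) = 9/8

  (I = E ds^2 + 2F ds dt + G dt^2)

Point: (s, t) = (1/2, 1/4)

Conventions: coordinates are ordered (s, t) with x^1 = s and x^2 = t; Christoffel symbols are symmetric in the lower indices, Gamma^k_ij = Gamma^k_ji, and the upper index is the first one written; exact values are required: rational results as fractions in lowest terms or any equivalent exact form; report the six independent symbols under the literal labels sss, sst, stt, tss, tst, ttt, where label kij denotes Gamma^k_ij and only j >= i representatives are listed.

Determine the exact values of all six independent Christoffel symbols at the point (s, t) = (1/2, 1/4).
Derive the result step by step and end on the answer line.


E = 9/8, F = 0, G = 289/64 at the point
E_s = 0, E_t = 0, F_s = 0, F_t = 0, G_s = -51/16, G_t = 0
EG - F^2 = 2601/512;  g^inv = (512/2601) * [[289/64, 0], [0, 9/8]]
first-kind symbols [ij,l] = (1/2)(d_i g_jl + d_j g_il - d_l g_ij): [ss,s] = E_s/2 = 0, [ss,t] = F_s - E_t/2 = 0, [st,s] = E_t/2 = 0, [st,t] = G_s/2 = -51/32, [tt,s] = F_t - G_s/2 = 51/32, [tt,t] = G_t/2 = 0
Gamma^s_ij = (G*[ij,s] - F*[ij,t])/(EG - F^2), Gamma^t_ij = (E*[ij,t] - F*[ij,s])/(EG - F^2)

Answer: Gamma_sss = 0, Gamma_sst = 0, Gamma_stt = 17/12, Gamma_tss = 0, Gamma_tst = -6/17, Gamma_ttt = 0


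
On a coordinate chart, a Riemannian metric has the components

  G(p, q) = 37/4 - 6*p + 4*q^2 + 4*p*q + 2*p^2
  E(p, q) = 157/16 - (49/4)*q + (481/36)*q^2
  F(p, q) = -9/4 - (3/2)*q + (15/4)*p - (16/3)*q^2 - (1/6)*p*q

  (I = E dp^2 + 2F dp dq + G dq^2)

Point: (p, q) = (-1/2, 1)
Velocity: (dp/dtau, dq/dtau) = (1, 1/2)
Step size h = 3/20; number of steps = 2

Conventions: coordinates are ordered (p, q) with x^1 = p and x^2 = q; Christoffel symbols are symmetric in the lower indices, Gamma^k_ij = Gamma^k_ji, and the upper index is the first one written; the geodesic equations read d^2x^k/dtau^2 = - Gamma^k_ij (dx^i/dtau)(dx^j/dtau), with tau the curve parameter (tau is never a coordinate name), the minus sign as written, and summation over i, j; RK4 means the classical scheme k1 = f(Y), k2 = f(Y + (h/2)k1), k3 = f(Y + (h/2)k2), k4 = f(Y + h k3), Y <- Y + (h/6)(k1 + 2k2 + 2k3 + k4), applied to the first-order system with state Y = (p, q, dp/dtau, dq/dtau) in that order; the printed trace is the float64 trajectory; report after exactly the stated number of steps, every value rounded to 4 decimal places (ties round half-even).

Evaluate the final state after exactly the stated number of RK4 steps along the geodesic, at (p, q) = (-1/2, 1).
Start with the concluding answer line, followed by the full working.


Answer: p = -0.2174, q = 1.1514, dp/dtau = 0.8837, dq/dtau = 0.5063

f(Y) = (dp/dtau, dq/dtau, -Gamma^p_ij Y'^i Y'^j, -Gamma^q_ij Y'^i Y'^j) with the Gammas evaluated at the stage position; h = 0.150000; intermediate values shown to 6 dp
step 0: p = -0.5000, q = 1.0000, dp/dtau = 1.0000, dq/dtau = 0.5000
step 1:
  k1: at (p, q) = (-0.500000, 1.000000), (dp/dtau, dq/dtau) = (1.000000, 0.500000); Gamma_ppp = -0.926882, Gamma_ppq = 1.982905, Gamma_pqq = -2.709066, Gamma_qpp = -0.931025, Gamma_qpq = 1.326379, Gamma_qqq = -1.793972; k1 = (1.000000, 0.500000, -0.378757, 0.053139)
  k2: at (p, q) = (-0.425000, 1.037500), (dp/dtau, dq/dtau) = (0.971593, 0.503985); Gamma_ppp = -0.992670, Gamma_ppq = 2.029193, Gamma_pqq = -2.611151, Gamma_qpp = -1.030141, Gamma_qpq = 1.406693, Gamma_qqq = -1.741025; k2 = (0.971593, 0.503985, -0.386956, 0.037042)
  k3: at (p, q) = (-0.427131, 1.037799), (dp/dtau, dq/dtau) = (0.970978, 0.502778); Gamma_ppp = -0.996240, Gamma_ppq = 2.033980, Gamma_pqq = -2.617184, Gamma_qpp = -1.033202, Gamma_qpq = 1.410702, Gamma_qqq = -1.746662; k3 = (0.970978, 0.502778, -0.385083, 0.038261)
  k4: at (p, q) = (-0.354353, 1.075417), (dp/dtau, dq/dtau) = (0.942238, 0.505739); Gamma_ppp = -1.045790, Gamma_ppq = 2.056841, Gamma_pqq = -2.509003, Gamma_qpp = -1.119342, Gamma_qpq = 1.471743, Gamma_qqq = -1.680363; k4 = (0.942238, 0.505739, -0.390081, 0.020906)
  Y <- Y + (h/6)(k1 + 2k2 + 2k3 + k4): p = -0.3543, q = 1.0755, dp/dtau = 0.9422, dq/dtau = 0.5056
step 2:
  k1: at (p, q) = (-0.354315, 1.075482), (dp/dtau, dq/dtau) = (0.942177, 0.505616); Gamma_ppp = -1.045967, Gamma_ppq = 2.057009, Gamma_pqq = -2.509017, Gamma_qpp = -1.119561, Gamma_qpq = 1.471948, Gamma_qqq = -1.680431; k1 = (0.942177, 0.505616, -0.389909, 0.021016)
  k2: at (p, q) = (-0.283652, 1.113403), (dp/dtau, dq/dtau) = (0.912934, 0.507192); Gamma_ppp = -1.081232, Gamma_ppq = 2.060917, Gamma_pqq = -2.395957, Gamma_qpp = -1.193069, Gamma_qpq = 1.515921, Gamma_qqq = -1.605159; k2 = (0.912934, 0.507192, -0.391049, 0.003436)
  k3: at (p, q) = (-0.285845, 1.113521), (dp/dtau, dq/dtau) = (0.912848, 0.505874); Gamma_ppp = -1.084396, Gamma_ppq = 2.065036, Gamma_pqq = -2.401035, Gamma_qpp = -1.195781, Gamma_qpq = 1.519462, Gamma_qqq = -1.610164; k3 = (0.912848, 0.505874, -0.389147, 0.005156)
  k4: at (p, q) = (-0.217388, 1.151363), (dp/dtau, dq/dtau) = (0.883805, 0.506390); Gamma_ppp = -1.106259, Gamma_ppq = 2.052792, Gamma_pqq = -2.286437, Gamma_qpp = -1.255970, Gamma_qpq = 1.547347, Gamma_qqq = -1.528832; k4 = (0.883805, 0.506390, -0.387030, -0.011938)
  Y <- Y + (h/6)(k1 + 2k2 + 2k3 + k4): p = -0.2174, q = 1.1514, dp/dtau = 0.8837, dq/dtau = 0.5063


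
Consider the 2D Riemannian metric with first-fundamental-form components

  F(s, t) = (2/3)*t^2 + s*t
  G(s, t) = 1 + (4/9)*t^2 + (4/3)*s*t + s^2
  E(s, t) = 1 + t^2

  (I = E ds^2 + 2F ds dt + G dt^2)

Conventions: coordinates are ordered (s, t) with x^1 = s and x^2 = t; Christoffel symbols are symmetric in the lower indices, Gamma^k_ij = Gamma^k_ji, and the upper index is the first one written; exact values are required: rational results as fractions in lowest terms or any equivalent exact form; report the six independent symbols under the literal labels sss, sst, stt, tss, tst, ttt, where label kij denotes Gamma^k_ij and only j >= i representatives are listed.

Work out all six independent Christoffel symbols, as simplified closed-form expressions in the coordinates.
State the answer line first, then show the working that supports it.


Answer: Gamma_sss = 0, Gamma_sst = 9*t/(9*s^2 + 12*s*t + 13*t^2 + 9), Gamma_stt = 6*t/(9*s^2 + 12*s*t + 13*t^2 + 9), Gamma_tss = 0, Gamma_tst = (9*s + 6*t)/(9*s^2 + 12*s*t + 13*t^2 + 9), Gamma_ttt = (6*s + 4*t)/(9*s^2 + 12*s*t + 13*t^2 + 9)

E = 1 + t^2; F = (2/3)*t^2 + s*t; G = 1 + (4/9)*t^2 + (4/3)*s*t + s^2
Gamma^k_ij = (1/2) g^{kl} (d_i g_jl + d_j g_il - d_l g_ij), with g^inv = (1/(EG-F^2)) [[G, -F], [-F, E]]
first partials: E_s = 0, E_t = 2*t, F_s = t, F_t = (4/3)*t + s, G_s = (4/3)*t + 2*s, G_t = (8/9)*t + (4/3)*s
D = EG - F^2 = 1 + (13/9)*t^2 + (4/3)*s*t + s^2
expanded: Gamma^s_ss = (G E_s - 2F F_s + F E_t)/(2D), Gamma^s_st = (G E_t - F G_s)/(2D), Gamma^s_tt = (2G F_t - G G_s - F G_t)/(2D), Gamma^t_ss = (2E F_s - E E_t - F E_s)/(2D), Gamma^t_st = (E G_s - F E_t)/(2D), Gamma^t_tt = (E G_t - 2F F_t + F G_s)/(2D); substitute and cancel common factors


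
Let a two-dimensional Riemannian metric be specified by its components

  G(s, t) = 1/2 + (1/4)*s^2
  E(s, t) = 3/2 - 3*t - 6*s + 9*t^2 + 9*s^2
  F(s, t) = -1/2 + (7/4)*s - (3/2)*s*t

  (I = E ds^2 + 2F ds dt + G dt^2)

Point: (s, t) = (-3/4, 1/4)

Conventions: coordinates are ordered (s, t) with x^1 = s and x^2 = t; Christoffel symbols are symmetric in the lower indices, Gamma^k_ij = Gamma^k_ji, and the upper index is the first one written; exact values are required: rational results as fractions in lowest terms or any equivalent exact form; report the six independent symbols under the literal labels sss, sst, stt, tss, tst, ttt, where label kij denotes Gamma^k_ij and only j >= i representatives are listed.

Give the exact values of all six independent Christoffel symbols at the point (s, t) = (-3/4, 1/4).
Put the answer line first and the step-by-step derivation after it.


Answer: Gamma_sss = -5416/4733, Gamma_sst = 198/4733, Gamma_stt = 861/4733, Gamma_tss = -8328/4733, Gamma_tst = -912/4733, Gamma_ttt = 2058/4733

E = 87/8, F = -49/32, G = 41/64 at the point
E_s = -39/2, E_t = 3/2, F_s = 11/8, F_t = 9/8, G_s = -3/8, G_t = 0
EG - F^2 = 4733/1024;  g^inv = (1024/4733) * [[41/64, 49/32], [49/32, 87/8]]
first-kind symbols [ij,l] = (1/2)(d_i g_jl + d_j g_il - d_l g_ij): [ss,s] = E_s/2 = -39/4, [ss,t] = F_s - E_t/2 = 5/8, [st,s] = E_t/2 = 3/4, [st,t] = G_s/2 = -3/16, [tt,s] = F_t - G_s/2 = 21/16, [tt,t] = G_t/2 = 0
Gamma^s_ij = (G*[ij,s] - F*[ij,t])/(EG - F^2), Gamma^t_ij = (E*[ij,t] - F*[ij,s])/(EG - F^2)


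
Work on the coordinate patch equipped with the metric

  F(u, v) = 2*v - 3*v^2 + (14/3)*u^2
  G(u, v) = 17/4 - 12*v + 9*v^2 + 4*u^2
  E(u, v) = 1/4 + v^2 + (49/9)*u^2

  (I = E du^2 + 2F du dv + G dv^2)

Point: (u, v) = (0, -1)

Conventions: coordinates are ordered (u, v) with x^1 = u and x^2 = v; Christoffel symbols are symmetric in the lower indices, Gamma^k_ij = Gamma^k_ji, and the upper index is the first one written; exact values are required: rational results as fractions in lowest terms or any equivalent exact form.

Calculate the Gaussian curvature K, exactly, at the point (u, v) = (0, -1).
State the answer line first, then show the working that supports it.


Answer: K = -7376/11025

E = 5/4, F = -5, G = 101/4, EG - F^2 = 105/16 at the point
E_u = 0, E_v = -2, F_u = 0, F_v = 8, G_u = 0, G_v = -30
E_vv = 2, F_uv = 0, G_uu = 8
Using the Brioschi determinant formula for K from the metric derivatives:
M1 = [[-E_vv/2 + F_uv - G_uu/2, E_u/2, F_u - E_v/2], [F_v - G_u/2, E, F], [G_v/2, F, G]] = [[-5, 0, 1], [8, 5/4, -5], [-15, -5, 101/4]]; det M1 = -865/16
M2 = [[0, E_v/2, G_u/2], [E_v/2, E, F], [G_u/2, F, G]] = [[0, -1, 0], [-1, 5/4, -5], [0, -5, 101/4]]; det M2 = -101/4
det M1 - det M2 = -461/16; K = -461/16 / (105/16)^2 = -7376/11025


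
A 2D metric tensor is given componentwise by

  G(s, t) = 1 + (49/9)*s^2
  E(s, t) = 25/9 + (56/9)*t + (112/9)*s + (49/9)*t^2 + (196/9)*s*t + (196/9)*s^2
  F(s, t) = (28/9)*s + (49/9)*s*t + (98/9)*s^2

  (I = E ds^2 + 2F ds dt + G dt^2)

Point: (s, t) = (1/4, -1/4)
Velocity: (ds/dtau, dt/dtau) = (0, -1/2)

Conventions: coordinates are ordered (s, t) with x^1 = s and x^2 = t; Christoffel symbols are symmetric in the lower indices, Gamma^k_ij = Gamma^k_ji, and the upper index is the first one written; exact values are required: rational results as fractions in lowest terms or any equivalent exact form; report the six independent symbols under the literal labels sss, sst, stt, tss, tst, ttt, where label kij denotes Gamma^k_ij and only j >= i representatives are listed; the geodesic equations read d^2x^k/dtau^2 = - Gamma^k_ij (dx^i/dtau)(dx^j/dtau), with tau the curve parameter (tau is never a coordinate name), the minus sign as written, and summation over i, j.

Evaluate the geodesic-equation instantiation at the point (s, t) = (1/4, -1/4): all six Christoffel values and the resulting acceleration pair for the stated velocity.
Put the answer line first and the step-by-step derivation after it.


Answer: Gamma_sss = 644/361, Gamma_sst = 322/361, Gamma_stt = 0, Gamma_tss = 196/361, Gamma_tst = 98/361, Gamma_ttt = 0; accelerations (d^2s/dtau^2, d^2t/dtau^2) = (0, 0)

E = 673/144, F = 161/144, G = 193/144 at the point
E_s = 161/9, E_t = 161/18, F_s = 259/36, F_t = 49/36, G_s = 49/18, G_t = 0
EG - F^2 = 361/72;  g^inv = (72/361) * [[193/144, -161/144], [-161/144, 673/144]]
first-kind symbols [ij,l] = (1/2)(d_i g_jl + d_j g_il - d_l g_ij): [ss,s] = E_s/2 = 161/18, [ss,t] = F_s - E_t/2 = 49/18, [st,s] = E_t/2 = 161/36, [st,t] = G_s/2 = 49/36, [tt,s] = F_t - G_s/2 = 0, [tt,t] = G_t/2 = 0
Gamma^s_ij = (G*[ij,s] - F*[ij,t])/(EG - F^2), Gamma^t_ij = (E*[ij,t] - F*[ij,s])/(EG - F^2)
Gamma_sss = 644/361, Gamma_sst = 322/361, Gamma_stt = 0, Gamma_tss = 196/361, Gamma_tst = 98/361, Gamma_ttt = 0
d^2s/dtau^2 = -(Gamma_sss*(0)^2 + 2*Gamma_sst*(0)*(-1/2) + Gamma_stt*(-1/2)^2) = 0
d^2t/dtau^2 = -(Gamma_tss*(0)^2 + 2*Gamma_tst*(0)*(-1/2) + Gamma_ttt*(-1/2)^2) = 0


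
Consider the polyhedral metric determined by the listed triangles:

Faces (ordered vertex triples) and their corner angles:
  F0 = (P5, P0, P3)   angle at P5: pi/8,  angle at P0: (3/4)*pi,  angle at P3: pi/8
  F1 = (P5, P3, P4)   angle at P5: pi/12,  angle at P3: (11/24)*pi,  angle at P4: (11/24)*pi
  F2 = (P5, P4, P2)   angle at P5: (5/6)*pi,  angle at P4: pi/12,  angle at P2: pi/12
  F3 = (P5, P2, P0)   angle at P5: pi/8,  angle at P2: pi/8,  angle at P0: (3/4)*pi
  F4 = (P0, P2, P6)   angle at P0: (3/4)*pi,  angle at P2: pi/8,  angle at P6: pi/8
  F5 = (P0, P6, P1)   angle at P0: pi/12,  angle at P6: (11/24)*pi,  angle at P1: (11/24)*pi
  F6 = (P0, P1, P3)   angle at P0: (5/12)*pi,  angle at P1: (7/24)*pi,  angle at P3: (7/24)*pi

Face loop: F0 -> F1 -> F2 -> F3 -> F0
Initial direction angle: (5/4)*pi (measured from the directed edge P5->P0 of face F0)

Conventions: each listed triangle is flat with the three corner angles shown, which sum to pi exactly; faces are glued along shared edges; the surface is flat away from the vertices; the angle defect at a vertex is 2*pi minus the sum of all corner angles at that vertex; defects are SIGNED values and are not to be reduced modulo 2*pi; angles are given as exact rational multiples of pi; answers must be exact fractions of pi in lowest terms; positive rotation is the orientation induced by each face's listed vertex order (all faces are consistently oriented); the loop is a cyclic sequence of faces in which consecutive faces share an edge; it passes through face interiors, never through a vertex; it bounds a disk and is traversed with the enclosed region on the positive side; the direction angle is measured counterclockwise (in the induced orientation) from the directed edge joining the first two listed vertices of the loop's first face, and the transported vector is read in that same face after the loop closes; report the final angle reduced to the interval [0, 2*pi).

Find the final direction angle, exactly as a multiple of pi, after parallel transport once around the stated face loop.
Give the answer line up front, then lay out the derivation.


Answer: final direction angle = pi/12

enclosed vertex P5: corner angles sum to (7/6)*pi, defect = 2*pi - (7/6)*pi = (5/6)*pi
by Gauss-Bonnet the loop rotates the vector by the enclosed defect sum (positive orientation, mod 2*pi)
final angle = (5/4)*pi + (5/6)*pi = pi/12 (mod 2*pi)


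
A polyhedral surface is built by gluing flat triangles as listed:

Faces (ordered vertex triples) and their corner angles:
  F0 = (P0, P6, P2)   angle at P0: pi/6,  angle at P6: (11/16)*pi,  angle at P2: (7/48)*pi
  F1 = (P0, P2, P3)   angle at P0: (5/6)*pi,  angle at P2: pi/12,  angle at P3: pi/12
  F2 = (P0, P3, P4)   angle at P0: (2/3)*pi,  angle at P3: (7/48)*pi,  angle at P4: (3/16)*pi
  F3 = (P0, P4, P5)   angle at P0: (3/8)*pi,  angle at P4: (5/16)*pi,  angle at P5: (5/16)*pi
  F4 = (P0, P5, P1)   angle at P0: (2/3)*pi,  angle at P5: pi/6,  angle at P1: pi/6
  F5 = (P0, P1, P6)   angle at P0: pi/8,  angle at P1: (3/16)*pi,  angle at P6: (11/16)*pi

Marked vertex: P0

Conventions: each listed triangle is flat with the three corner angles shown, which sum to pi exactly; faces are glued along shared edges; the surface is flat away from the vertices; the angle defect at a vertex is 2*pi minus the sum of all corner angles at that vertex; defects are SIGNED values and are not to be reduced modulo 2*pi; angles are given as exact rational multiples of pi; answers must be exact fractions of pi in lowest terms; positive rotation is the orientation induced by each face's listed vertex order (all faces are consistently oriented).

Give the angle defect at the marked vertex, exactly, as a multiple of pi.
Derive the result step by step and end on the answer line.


Sum of corner angles at P0: (17/6)*pi
defect = 2*pi - (17/6)*pi

Answer: defect(P0) = (-5/6)*pi


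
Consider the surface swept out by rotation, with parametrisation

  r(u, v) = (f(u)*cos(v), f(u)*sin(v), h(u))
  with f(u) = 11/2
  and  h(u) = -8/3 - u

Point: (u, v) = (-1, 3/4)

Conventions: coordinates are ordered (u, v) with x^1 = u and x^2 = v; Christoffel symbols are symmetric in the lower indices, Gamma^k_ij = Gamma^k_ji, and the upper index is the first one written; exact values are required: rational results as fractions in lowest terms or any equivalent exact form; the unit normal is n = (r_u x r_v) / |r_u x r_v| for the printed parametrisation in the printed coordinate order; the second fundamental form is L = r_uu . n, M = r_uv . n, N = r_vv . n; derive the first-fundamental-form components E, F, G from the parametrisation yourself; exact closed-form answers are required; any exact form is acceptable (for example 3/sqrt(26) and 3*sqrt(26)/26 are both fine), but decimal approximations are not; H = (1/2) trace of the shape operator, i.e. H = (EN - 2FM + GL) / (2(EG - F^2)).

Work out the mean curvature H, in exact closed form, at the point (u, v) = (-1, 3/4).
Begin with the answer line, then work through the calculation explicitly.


Answer: H = -1/11

f = 11/2, f' = 0, f'' = 0, h' = -1, h'' = 0
E = 1, F = 0, G = 121/4; answer radicand W^2 = 1
unnormalised second-form numerators: l = 0, m = 0, n = -11/2; L = l/sqrt(1), and similarly M = m/sqrt(W^2), N = n/sqrt(W^2)
H = (E*n - 2*F*m + G*l) / (2*(EG - F^2)*sqrt(W^2)); E*n - 2*F*m + G*l = -11/2, EG - F^2 = 121/4, so H = (-1/11)/sqrt(1)


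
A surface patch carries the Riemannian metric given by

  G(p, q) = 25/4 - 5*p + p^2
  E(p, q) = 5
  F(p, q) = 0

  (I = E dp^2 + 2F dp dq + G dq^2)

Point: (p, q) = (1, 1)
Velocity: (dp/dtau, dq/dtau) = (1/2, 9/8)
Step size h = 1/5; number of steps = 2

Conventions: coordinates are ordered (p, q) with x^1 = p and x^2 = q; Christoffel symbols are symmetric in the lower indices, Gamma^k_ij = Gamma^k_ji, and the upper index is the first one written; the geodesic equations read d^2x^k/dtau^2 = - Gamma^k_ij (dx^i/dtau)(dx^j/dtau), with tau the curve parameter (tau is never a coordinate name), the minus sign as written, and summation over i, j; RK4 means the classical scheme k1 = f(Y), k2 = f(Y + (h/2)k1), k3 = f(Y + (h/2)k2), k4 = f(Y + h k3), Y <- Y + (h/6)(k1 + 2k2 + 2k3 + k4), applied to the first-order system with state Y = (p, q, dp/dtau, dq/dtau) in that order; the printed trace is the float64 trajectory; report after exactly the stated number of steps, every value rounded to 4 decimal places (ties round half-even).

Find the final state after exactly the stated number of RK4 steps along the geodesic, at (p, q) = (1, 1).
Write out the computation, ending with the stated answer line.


f(Y) = (dp/dtau, dq/dtau, -Gamma^p_ij Y'^i Y'^j, -Gamma^q_ij Y'^i Y'^j) with the Gammas evaluated at the stage position; h = 0.200000; intermediate values shown to 6 dp
step 0: p = 1.0000, q = 1.0000, dp/dtau = 0.5000, dq/dtau = 1.1250
step 1:
  k1: at (p, q) = (1.000000, 1.000000), (dp/dtau, dq/dtau) = (0.500000, 1.125000); Gamma_ppp = 0.000000, Gamma_ppq = 0.000000, Gamma_pqq = 0.300000, Gamma_qpp = 0.000000, Gamma_qpq = -0.666667, Gamma_qqq = 0.000000; k1 = (0.500000, 1.125000, -0.379688, 0.750000)
  k2: at (p, q) = (1.050000, 1.112500), (dp/dtau, dq/dtau) = (0.462031, 1.200000); Gamma_ppp = 0.000000, Gamma_ppq = 0.000000, Gamma_pqq = 0.290000, Gamma_qpp = 0.000000, Gamma_qpq = -0.689655, Gamma_qqq = 0.000000; k2 = (0.462031, 1.200000, -0.417600, 0.764741)
  k3: at (p, q) = (1.046203, 1.120000), (dp/dtau, dq/dtau) = (0.458240, 1.201474); Gamma_ppp = 0.000000, Gamma_ppq = 0.000000, Gamma_pqq = 0.290759, Gamma_qpp = 0.000000, Gamma_qpq = -0.687854, Gamma_qqq = 0.000000; k3 = (0.458240, 1.201474, -0.419723, 0.757415)
  k4: at (p, q) = (1.091648, 1.240295), (dp/dtau, dq/dtau) = (0.416055, 1.276483); Gamma_ppp = 0.000000, Gamma_ppq = 0.000000, Gamma_pqq = 0.281670, Gamma_qpp = 0.000000, Gamma_qpq = -0.710050, Gamma_qqq = 0.000000; k4 = (0.416055, 1.276483, -0.458956, 0.754197)
  Y <- Y + (h/6)(k1 + 2k2 + 2k3 + k4): p = 1.0919, q = 1.2401, dp/dtau = 0.4162, dq/dtau = 1.2766
step 2:
  k1: at (p, q) = (1.091887, 1.240148), (dp/dtau, dq/dtau) = (0.416224, 1.276617); Gamma_ppp = 0.000000, Gamma_ppq = 0.000000, Gamma_pqq = 0.281623, Gamma_qpp = 0.000000, Gamma_qpq = -0.710170, Gamma_qqq = 0.000000; k1 = (0.416224, 1.276617, -0.458975, 0.754709)
  k2: at (p, q) = (1.133509, 1.367809), (dp/dtau, dq/dtau) = (0.370326, 1.352088); Gamma_ppp = 0.000000, Gamma_ppq = 0.000000, Gamma_pqq = 0.273298, Gamma_qpp = 0.000000, Gamma_qpq = -0.731801, Gamma_qqq = 0.000000; k2 = (0.370326, 1.352088, -0.499628, 0.732846)
  k3: at (p, q) = (1.128919, 1.375356), (dp/dtau, dq/dtau) = (0.366261, 1.349902); Gamma_ppp = 0.000000, Gamma_ppq = 0.000000, Gamma_pqq = 0.274216, Gamma_qpp = 0.000000, Gamma_qpq = -0.729352, Gamma_qqq = 0.000000; k3 = (0.366261, 1.349902, -0.499686, 0.721206)
  k4: at (p, q) = (1.165139, 1.510128), (dp/dtau, dq/dtau) = (0.316286, 1.420858); Gamma_ppp = 0.000000, Gamma_ppq = 0.000000, Gamma_pqq = 0.266972, Gamma_qpp = 0.000000, Gamma_qpq = -0.749142, Gamma_qqq = 0.000000; k4 = (0.316286, 1.420858, -0.538974, 0.673326)
  Y <- Y + (h/6)(k1 + 2k2 + 2k3 + k4): p = 1.1654, q = 1.5102, dp/dtau = 0.3163, dq/dtau = 1.4212

Answer: p = 1.1654, q = 1.5102, dp/dtau = 0.3163, dq/dtau = 1.4212
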